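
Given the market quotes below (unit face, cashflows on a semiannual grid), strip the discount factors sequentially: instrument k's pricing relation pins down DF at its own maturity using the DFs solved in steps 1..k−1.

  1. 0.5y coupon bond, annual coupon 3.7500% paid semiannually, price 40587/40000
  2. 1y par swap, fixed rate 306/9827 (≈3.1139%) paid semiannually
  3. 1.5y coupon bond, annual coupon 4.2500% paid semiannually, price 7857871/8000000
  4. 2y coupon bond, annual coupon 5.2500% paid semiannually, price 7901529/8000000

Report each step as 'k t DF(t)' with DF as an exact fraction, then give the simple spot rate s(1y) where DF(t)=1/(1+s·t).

step 1 [0.5y] bond c/2=3/160: DF=(40587/40000 − 3/160·(0))/(1+3/160) = 249/250 ≈ 0.996000
step 2 [1y] swap r/2=153/9827: DF=(1 − 153/9827·(0.996000))/(1+153/9827) = 4847/5000 ≈ 0.969400
step 3 [1.5y] bond c/2=17/800: DF=(7857871/8000000 − 17/800·(0.996000+0.969400))/(1+17/800) = 9209/10000 ≈ 0.920900
step 4 [2y] bond c/2=21/800: DF=(7901529/8000000 − 21/800·(0.996000+0.969400+0.920900))/(1+21/800) = 4443/5000 ≈ 0.888600

1 1/2 249/250
2 1 4847/5000
3 3/2 9209/10000
4 2 4443/5000
s(1y) = (1/(4847/5000) − 1)/(1) = 153/4847 ≈ 3.1566%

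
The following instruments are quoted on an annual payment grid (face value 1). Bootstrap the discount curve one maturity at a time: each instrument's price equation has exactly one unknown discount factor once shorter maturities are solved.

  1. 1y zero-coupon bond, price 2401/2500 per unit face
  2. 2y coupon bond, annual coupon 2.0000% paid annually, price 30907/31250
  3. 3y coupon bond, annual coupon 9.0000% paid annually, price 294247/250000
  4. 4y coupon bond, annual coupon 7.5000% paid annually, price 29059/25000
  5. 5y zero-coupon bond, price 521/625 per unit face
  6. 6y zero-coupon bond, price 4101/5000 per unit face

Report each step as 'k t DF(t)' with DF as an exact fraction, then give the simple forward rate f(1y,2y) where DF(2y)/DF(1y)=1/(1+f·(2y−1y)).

step 1 [1y] zero: DF = P = 2401/2500 ≈ 0.960400
step 2 [2y] bond c/1=1/50: DF=(30907/31250 − 1/50·(0.960400))/(1+1/50) = 2377/2500 ≈ 0.950800
step 3 [3y] bond c/1=9/100: DF=(294247/250000 − 9/100·(0.960400+0.950800))/(1+9/100) = 461/500 ≈ 0.922000
step 4 [4y] bond c/1=3/40: DF=(29059/25000 − 3/40·(0.960400+0.950800+0.922000))/(1+3/40) = 2209/2500 ≈ 0.883600
step 5 [5y] zero: DF = P = 521/625 ≈ 0.833600
step 6 [6y] zero: DF = P = 4101/5000 ≈ 0.820200

1 1 2401/2500
2 2 2377/2500
3 3 461/500
4 4 2209/2500
5 5 521/625
6 6 4101/5000
f(1y,2y) = ((2401/2500)/(2377/2500) − 1)/(1) = 24/2377 ≈ 1.0097%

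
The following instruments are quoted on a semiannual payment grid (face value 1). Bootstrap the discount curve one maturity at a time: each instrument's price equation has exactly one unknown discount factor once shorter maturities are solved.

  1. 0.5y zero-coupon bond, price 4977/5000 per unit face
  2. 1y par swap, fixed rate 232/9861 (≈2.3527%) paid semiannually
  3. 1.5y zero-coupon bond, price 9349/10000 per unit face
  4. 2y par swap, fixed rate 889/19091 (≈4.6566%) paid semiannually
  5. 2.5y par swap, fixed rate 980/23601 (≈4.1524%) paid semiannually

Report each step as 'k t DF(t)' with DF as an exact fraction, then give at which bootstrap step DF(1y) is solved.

1 1/2 4977/5000
2 1 1221/1250
3 3/2 9349/10000
4 2 9111/10000
5 5/2 451/500
DF(1y) is solved at step 2

step 1 [0.5y] zero: DF = P = 4977/5000 ≈ 0.995400
step 2 [1y] swap r/2=116/9861: DF=(1 − 116/9861·(0.995400))/(1+116/9861) = 1221/1250 ≈ 0.976800
step 3 [1.5y] zero: DF = P = 9349/10000 ≈ 0.934900
step 4 [2y] swap r/2=889/38182: DF=(1 − 889/38182·(0.995400+0.976800+0.934900))/(1+889/38182) = 9111/10000 ≈ 0.911100
step 5 [2.5y] swap r/2=490/23601: DF=(1 − 490/23601·(0.995400+0.976800+0.934900+0.911100))/(1+490/23601) = 451/500 ≈ 0.902000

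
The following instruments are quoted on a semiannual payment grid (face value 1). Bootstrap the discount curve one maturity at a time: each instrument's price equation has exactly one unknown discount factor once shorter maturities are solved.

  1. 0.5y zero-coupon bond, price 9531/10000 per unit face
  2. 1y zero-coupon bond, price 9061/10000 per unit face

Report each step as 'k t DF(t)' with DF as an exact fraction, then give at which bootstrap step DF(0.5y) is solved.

1 1/2 9531/10000
2 1 9061/10000
DF(0.5y) is solved at step 1

step 1 [0.5y] zero: DF = P = 9531/10000 ≈ 0.953100
step 2 [1y] zero: DF = P = 9061/10000 ≈ 0.906100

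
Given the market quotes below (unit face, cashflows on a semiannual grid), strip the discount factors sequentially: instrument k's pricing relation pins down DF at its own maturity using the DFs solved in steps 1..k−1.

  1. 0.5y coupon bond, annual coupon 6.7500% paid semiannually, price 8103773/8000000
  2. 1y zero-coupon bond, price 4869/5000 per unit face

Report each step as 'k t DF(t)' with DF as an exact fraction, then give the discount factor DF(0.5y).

step 1 [0.5y] bond c/2=27/800: DF=(8103773/8000000 − 27/800·(0))/(1+27/800) = 9799/10000 ≈ 0.979900
step 2 [1y] zero: DF = P = 4869/5000 ≈ 0.973800

1 1/2 9799/10000
2 1 4869/5000
DF(0.5y) = 9799/10000 ≈ 0.979900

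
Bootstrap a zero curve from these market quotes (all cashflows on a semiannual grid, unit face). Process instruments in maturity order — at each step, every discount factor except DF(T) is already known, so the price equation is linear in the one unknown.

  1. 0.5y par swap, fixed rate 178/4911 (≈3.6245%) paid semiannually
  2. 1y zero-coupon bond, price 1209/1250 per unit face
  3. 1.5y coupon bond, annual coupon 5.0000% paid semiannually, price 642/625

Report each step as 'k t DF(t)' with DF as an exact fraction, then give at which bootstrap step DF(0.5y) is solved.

1 1/2 4911/5000
2 1 1209/1250
3 3/2 4773/5000
DF(0.5y) is solved at step 1

step 1 [0.5y] swap r/2=89/4911: DF=(1 − 89/4911·(0))/(1+89/4911) = 4911/5000 ≈ 0.982200
step 2 [1y] zero: DF = P = 1209/1250 ≈ 0.967200
step 3 [1.5y] bond c/2=1/40: DF=(642/625 − 1/40·(0.982200+0.967200))/(1+1/40) = 4773/5000 ≈ 0.954600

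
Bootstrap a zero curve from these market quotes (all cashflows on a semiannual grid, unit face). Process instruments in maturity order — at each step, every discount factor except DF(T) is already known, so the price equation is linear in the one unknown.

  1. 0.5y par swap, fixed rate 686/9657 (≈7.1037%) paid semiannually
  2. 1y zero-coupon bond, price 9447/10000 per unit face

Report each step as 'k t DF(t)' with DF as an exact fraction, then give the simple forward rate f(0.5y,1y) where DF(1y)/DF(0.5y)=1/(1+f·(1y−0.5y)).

1 1/2 9657/10000
2 1 9447/10000
f(0.5y,1y) = ((9657/10000)/(9447/10000) − 1)/(1/2) = 140/3149 ≈ 4.4459%

step 1 [0.5y] swap r/2=343/9657: DF=(1 − 343/9657·(0))/(1+343/9657) = 9657/10000 ≈ 0.965700
step 2 [1y] zero: DF = P = 9447/10000 ≈ 0.944700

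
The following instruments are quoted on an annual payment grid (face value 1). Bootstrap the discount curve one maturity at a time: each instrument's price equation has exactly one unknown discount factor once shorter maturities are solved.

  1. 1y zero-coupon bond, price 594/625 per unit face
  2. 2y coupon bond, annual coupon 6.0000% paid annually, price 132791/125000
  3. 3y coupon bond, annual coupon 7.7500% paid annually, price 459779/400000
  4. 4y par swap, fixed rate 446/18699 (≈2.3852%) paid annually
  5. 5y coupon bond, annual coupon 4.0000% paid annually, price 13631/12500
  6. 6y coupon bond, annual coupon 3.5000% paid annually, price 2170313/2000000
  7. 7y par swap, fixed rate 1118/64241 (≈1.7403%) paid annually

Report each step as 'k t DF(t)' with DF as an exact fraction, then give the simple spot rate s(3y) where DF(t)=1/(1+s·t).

step 1 [1y] zero: DF = P = 594/625 ≈ 0.950400
step 2 [2y] bond c/1=3/50: DF=(132791/125000 − 3/50·(0.950400))/(1+3/50) = 2371/2500 ≈ 0.948400
step 3 [3y] bond c/1=31/400: DF=(459779/400000 − 31/400·(0.950400+0.948400))/(1+31/400) = 4651/5000 ≈ 0.930200
step 4 [4y] swap r/1=446/18699: DF=(1 − 446/18699·(0.950400+0.948400+0.930200))/(1+446/18699) = 2277/2500 ≈ 0.910800
step 5 [5y] bond c/1=1/25: DF=(13631/12500 − 1/25·(0.950400+0.948400+0.930200+0.910800))/(1+1/25) = 9047/10000 ≈ 0.904700
step 6 [6y] bond c/1=7/200: DF=(2170313/2000000 − 7/200·(0.950400+0.948400+0.930200+0.910800+0.904700))/(1+7/200) = 4457/5000 ≈ 0.891400
step 7 [7y] swap r/1=1118/64241: DF=(1 − 1118/64241·(0.950400+0.948400+0.930200+0.910800+0.904700+0.891400))/(1+1118/64241) = 4441/5000 ≈ 0.888200

1 1 594/625
2 2 2371/2500
3 3 4651/5000
4 4 2277/2500
5 5 9047/10000
6 6 4457/5000
7 7 4441/5000
s(3y) = (1/(4651/5000) − 1)/(3) = 349/13953 ≈ 2.5013%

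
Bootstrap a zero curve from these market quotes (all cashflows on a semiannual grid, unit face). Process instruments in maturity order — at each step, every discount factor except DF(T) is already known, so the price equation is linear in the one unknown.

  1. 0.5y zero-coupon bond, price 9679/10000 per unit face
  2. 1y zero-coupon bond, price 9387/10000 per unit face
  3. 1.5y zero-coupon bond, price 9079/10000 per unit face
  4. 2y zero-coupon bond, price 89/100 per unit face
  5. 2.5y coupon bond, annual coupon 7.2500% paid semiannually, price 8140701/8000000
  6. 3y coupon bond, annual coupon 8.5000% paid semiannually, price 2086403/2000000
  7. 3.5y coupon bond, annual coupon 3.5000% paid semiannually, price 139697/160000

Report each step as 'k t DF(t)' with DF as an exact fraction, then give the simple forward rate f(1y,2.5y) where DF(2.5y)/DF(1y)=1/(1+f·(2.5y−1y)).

step 1 [0.5y] zero: DF = P = 9679/10000 ≈ 0.967900
step 2 [1y] zero: DF = P = 9387/10000 ≈ 0.938700
step 3 [1.5y] zero: DF = P = 9079/10000 ≈ 0.907900
step 4 [2y] zero: DF = P = 89/100 ≈ 0.890000
step 5 [2.5y] bond c/2=29/800: DF=(8140701/8000000 − 29/800·(0.967900+0.938700+0.907900+0.890000))/(1+29/800) = 2131/2500 ≈ 0.852400
step 6 [3y] bond c/2=17/400: DF=(2086403/2000000 − 17/400·(0.967900+0.938700+0.907900+0.890000+0.852400))/(1+17/400) = 8149/10000 ≈ 0.814900
step 7 [3.5y] bond c/2=7/400: DF=(139697/160000 − 7/400·(0.967900+0.938700+0.907900+0.890000+0.852400+0.814900))/(1+7/400) = 7657/10000 ≈ 0.765700

1 1/2 9679/10000
2 1 9387/10000
3 3/2 9079/10000
4 2 89/100
5 5/2 2131/2500
6 3 8149/10000
7 7/2 7657/10000
f(1y,2.5y) = ((9387/10000)/(2131/2500) − 1)/(3/2) = 863/12786 ≈ 6.7496%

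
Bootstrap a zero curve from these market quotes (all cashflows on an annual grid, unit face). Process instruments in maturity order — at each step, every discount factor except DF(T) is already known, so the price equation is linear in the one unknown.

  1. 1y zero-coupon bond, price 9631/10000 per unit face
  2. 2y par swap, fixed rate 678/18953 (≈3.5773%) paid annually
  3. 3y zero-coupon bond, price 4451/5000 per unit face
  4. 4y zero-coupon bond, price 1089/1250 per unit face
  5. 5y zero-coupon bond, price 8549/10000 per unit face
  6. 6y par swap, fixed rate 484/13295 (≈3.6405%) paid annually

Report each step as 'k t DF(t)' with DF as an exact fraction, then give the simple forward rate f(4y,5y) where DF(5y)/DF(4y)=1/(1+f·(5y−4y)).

1 1 9631/10000
2 2 4661/5000
3 3 4451/5000
4 4 1089/1250
5 5 8549/10000
6 6 504/625
f(4y,5y) = ((1089/1250)/(8549/10000) − 1)/(1) = 163/8549 ≈ 1.9067%

step 1 [1y] zero: DF = P = 9631/10000 ≈ 0.963100
step 2 [2y] swap r/1=678/18953: DF=(1 − 678/18953·(0.963100))/(1+678/18953) = 4661/5000 ≈ 0.932200
step 3 [3y] zero: DF = P = 4451/5000 ≈ 0.890200
step 4 [4y] zero: DF = P = 1089/1250 ≈ 0.871200
step 5 [5y] zero: DF = P = 8549/10000 ≈ 0.854900
step 6 [6y] swap r/1=484/13295: DF=(1 − 484/13295·(0.963100+0.932200+0.890200+0.871200+0.854900))/(1+484/13295) = 504/625 ≈ 0.806400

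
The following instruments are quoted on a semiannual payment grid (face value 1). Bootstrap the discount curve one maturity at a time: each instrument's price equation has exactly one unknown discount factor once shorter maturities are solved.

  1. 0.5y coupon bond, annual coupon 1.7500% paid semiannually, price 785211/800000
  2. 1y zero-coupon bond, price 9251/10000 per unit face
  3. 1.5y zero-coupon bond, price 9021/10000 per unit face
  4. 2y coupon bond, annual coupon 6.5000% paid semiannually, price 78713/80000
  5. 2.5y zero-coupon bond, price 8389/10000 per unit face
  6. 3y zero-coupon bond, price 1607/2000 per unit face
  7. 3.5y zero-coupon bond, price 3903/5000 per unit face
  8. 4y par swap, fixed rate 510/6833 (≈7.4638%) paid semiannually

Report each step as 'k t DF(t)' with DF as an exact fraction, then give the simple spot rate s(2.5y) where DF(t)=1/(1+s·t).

step 1 [0.5y] bond c/2=7/800: DF=(785211/800000 − 7/800·(0))/(1+7/800) = 973/1000 ≈ 0.973000
step 2 [1y] zero: DF = P = 9251/10000 ≈ 0.925100
step 3 [1.5y] zero: DF = P = 9021/10000 ≈ 0.902100
step 4 [2y] bond c/2=13/400: DF=(78713/80000 − 13/400·(0.973000+0.925100+0.902100))/(1+13/400) = 1081/1250 ≈ 0.864800
step 5 [2.5y] zero: DF = P = 8389/10000 ≈ 0.838900
step 6 [3y] zero: DF = P = 1607/2000 ≈ 0.803500
step 7 [3.5y] zero: DF = P = 3903/5000 ≈ 0.780600
step 8 [4y] swap r/2=255/6833: DF=(1 − 255/6833·(0.973000+0.925100+0.902100+0.864800+0.838900+0.803500+0.780600))/(1+255/6833) = 149/200 ≈ 0.745000

1 1/2 973/1000
2 1 9251/10000
3 3/2 9021/10000
4 2 1081/1250
5 5/2 8389/10000
6 3 1607/2000
7 7/2 3903/5000
8 4 149/200
s(2.5y) = (1/(8389/10000) − 1)/(5/2) = 3222/41945 ≈ 7.6815%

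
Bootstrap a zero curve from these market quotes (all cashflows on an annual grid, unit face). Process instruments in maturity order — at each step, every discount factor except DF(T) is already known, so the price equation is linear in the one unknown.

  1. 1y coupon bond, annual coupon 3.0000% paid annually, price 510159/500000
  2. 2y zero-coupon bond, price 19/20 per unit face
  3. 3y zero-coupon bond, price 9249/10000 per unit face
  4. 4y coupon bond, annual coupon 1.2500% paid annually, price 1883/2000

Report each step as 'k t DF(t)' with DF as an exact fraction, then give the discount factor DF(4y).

1 1 4953/5000
2 2 19/20
3 3 9249/10000
4 4 1789/2000
DF(4y) = 1789/2000 ≈ 0.894500

step 1 [1y] bond c/1=3/100: DF=(510159/500000 − 3/100·(0))/(1+3/100) = 4953/5000 ≈ 0.990600
step 2 [2y] zero: DF = P = 19/20 ≈ 0.950000
step 3 [3y] zero: DF = P = 9249/10000 ≈ 0.924900
step 4 [4y] bond c/1=1/80: DF=(1883/2000 − 1/80·(0.990600+0.950000+0.924900))/(1+1/80) = 1789/2000 ≈ 0.894500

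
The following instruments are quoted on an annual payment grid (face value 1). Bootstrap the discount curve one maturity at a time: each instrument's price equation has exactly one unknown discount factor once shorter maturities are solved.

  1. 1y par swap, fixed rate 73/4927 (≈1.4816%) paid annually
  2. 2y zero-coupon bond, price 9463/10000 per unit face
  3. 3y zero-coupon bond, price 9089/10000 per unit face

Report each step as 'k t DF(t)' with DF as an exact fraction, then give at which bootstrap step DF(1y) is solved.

step 1 [1y] swap r/1=73/4927: DF=(1 − 73/4927·(0))/(1+73/4927) = 4927/5000 ≈ 0.985400
step 2 [2y] zero: DF = P = 9463/10000 ≈ 0.946300
step 3 [3y] zero: DF = P = 9089/10000 ≈ 0.908900

1 1 4927/5000
2 2 9463/10000
3 3 9089/10000
DF(1y) is solved at step 1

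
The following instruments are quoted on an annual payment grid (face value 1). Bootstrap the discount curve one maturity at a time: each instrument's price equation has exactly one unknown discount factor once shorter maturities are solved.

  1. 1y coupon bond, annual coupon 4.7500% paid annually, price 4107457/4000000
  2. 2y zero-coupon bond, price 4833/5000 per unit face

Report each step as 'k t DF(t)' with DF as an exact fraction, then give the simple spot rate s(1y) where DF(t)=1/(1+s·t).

1 1 9803/10000
2 2 4833/5000
s(1y) = (1/(9803/10000) − 1)/(1) = 197/9803 ≈ 2.0096%

step 1 [1y] bond c/1=19/400: DF=(4107457/4000000 − 19/400·(0))/(1+19/400) = 9803/10000 ≈ 0.980300
step 2 [2y] zero: DF = P = 4833/5000 ≈ 0.966600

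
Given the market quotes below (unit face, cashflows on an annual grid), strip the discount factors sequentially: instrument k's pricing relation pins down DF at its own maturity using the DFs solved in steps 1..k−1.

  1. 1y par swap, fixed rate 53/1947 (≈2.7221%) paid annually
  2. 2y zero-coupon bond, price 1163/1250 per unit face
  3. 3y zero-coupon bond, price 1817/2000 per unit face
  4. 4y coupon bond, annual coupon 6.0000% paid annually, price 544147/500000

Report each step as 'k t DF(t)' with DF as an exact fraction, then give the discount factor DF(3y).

step 1 [1y] swap r/1=53/1947: DF=(1 − 53/1947·(0))/(1+53/1947) = 1947/2000 ≈ 0.973500
step 2 [2y] zero: DF = P = 1163/1250 ≈ 0.930400
step 3 [3y] zero: DF = P = 1817/2000 ≈ 0.908500
step 4 [4y] bond c/1=3/50: DF=(544147/500000 − 3/50·(0.973500+0.930400+0.908500))/(1+3/50) = 347/400 ≈ 0.867500

1 1 1947/2000
2 2 1163/1250
3 3 1817/2000
4 4 347/400
DF(3y) = 1817/2000 ≈ 0.908500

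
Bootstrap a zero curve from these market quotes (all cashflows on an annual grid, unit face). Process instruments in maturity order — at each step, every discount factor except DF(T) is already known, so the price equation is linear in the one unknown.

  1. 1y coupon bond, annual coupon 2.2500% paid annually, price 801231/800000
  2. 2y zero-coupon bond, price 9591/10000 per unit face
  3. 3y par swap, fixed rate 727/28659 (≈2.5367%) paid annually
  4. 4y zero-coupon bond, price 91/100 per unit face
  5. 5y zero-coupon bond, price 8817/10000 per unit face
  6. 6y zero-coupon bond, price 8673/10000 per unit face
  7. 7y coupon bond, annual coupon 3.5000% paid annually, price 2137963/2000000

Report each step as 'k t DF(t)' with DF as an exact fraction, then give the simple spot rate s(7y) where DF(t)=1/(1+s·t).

step 1 [1y] bond c/1=9/400: DF=(801231/800000 − 9/400·(0))/(1+9/400) = 1959/2000 ≈ 0.979500
step 2 [2y] zero: DF = P = 9591/10000 ≈ 0.959100
step 3 [3y] swap r/1=727/28659: DF=(1 − 727/28659·(0.979500+0.959100))/(1+727/28659) = 9273/10000 ≈ 0.927300
step 4 [4y] zero: DF = P = 91/100 ≈ 0.910000
step 5 [5y] zero: DF = P = 8817/10000 ≈ 0.881700
step 6 [6y] zero: DF = P = 8673/10000 ≈ 0.867300
step 7 [7y] bond c/1=7/200: DF=(2137963/2000000 − 7/200·(0.979500+0.959100+0.927300+0.910000+0.881700+0.867300))/(1+7/200) = 423/500 ≈ 0.846000

1 1 1959/2000
2 2 9591/10000
3 3 9273/10000
4 4 91/100
5 5 8817/10000
6 6 8673/10000
7 7 423/500
s(7y) = (1/(423/500) − 1)/(7) = 11/423 ≈ 2.6005%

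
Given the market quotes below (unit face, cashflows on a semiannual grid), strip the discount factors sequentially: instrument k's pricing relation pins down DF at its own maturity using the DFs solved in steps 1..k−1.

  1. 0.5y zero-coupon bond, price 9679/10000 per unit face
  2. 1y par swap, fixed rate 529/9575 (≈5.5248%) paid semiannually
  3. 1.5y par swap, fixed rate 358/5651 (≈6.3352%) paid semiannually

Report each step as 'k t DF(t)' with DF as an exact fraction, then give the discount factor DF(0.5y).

step 1 [0.5y] zero: DF = P = 9679/10000 ≈ 0.967900
step 2 [1y] swap r/2=529/19150: DF=(1 − 529/19150·(0.967900))/(1+529/19150) = 9471/10000 ≈ 0.947100
step 3 [1.5y] swap r/2=179/5651: DF=(1 − 179/5651·(0.967900+0.947100))/(1+179/5651) = 1821/2000 ≈ 0.910500

1 1/2 9679/10000
2 1 9471/10000
3 3/2 1821/2000
DF(0.5y) = 9679/10000 ≈ 0.967900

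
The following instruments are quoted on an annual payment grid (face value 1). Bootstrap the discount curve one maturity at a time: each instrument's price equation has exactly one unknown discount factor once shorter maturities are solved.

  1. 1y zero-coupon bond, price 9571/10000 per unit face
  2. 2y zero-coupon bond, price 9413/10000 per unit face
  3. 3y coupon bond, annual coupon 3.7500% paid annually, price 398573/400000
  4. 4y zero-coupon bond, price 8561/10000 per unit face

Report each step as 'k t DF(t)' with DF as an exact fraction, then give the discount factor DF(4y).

1 1 9571/10000
2 2 9413/10000
3 3 4459/5000
4 4 8561/10000
DF(4y) = 8561/10000 ≈ 0.856100

step 1 [1y] zero: DF = P = 9571/10000 ≈ 0.957100
step 2 [2y] zero: DF = P = 9413/10000 ≈ 0.941300
step 3 [3y] bond c/1=3/80: DF=(398573/400000 − 3/80·(0.957100+0.941300))/(1+3/80) = 4459/5000 ≈ 0.891800
step 4 [4y] zero: DF = P = 8561/10000 ≈ 0.856100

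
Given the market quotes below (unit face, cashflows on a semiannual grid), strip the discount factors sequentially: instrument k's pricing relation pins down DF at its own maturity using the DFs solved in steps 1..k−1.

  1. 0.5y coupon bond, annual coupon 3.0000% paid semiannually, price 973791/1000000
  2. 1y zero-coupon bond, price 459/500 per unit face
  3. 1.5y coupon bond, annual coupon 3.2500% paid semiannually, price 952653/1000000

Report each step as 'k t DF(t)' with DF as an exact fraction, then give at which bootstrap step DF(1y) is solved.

1 1/2 4797/5000
2 1 459/500
3 3/2 4537/5000
DF(1y) is solved at step 2

step 1 [0.5y] bond c/2=3/200: DF=(973791/1000000 − 3/200·(0))/(1+3/200) = 4797/5000 ≈ 0.959400
step 2 [1y] zero: DF = P = 459/500 ≈ 0.918000
step 3 [1.5y] bond c/2=13/800: DF=(952653/1000000 − 13/800·(0.959400+0.918000))/(1+13/800) = 4537/5000 ≈ 0.907400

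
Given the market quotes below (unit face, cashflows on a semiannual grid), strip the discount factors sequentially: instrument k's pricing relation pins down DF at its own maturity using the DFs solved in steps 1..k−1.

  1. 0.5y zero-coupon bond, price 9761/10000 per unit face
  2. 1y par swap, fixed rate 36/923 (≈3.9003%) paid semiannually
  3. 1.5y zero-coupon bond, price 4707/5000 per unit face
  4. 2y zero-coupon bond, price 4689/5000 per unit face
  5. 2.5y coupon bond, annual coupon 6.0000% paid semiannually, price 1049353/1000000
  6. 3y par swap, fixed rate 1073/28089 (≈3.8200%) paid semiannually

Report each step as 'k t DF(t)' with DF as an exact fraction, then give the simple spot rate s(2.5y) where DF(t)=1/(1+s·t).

step 1 [0.5y] zero: DF = P = 9761/10000 ≈ 0.976100
step 2 [1y] swap r/2=18/923: DF=(1 − 18/923·(0.976100))/(1+18/923) = 4811/5000 ≈ 0.962200
step 3 [1.5y] zero: DF = P = 4707/5000 ≈ 0.941400
step 4 [2y] zero: DF = P = 4689/5000 ≈ 0.937800
step 5 [2.5y] bond c/2=3/100: DF=(1049353/1000000 − 3/100·(0.976100+0.962200+0.941400+0.937800))/(1+3/100) = 2269/2500 ≈ 0.907600
step 6 [3y] swap r/2=1073/56178: DF=(1 − 1073/56178·(0.976100+0.962200+0.941400+0.937800+0.907600))/(1+1073/56178) = 8927/10000 ≈ 0.892700

1 1/2 9761/10000
2 1 4811/5000
3 3/2 4707/5000
4 2 4689/5000
5 5/2 2269/2500
6 3 8927/10000
s(2.5y) = (1/(2269/2500) − 1)/(5/2) = 462/11345 ≈ 4.0723%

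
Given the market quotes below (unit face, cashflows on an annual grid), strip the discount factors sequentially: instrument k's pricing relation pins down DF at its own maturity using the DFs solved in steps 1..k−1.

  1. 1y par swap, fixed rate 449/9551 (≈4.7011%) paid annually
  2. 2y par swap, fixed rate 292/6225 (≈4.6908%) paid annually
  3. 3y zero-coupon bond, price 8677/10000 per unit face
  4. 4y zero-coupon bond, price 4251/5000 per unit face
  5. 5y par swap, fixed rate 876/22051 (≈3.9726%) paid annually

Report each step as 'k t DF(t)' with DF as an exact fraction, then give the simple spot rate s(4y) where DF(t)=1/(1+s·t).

step 1 [1y] swap r/1=449/9551: DF=(1 − 449/9551·(0))/(1+449/9551) = 9551/10000 ≈ 0.955100
step 2 [2y] swap r/1=292/6225: DF=(1 − 292/6225·(0.955100))/(1+292/6225) = 2281/2500 ≈ 0.912400
step 3 [3y] zero: DF = P = 8677/10000 ≈ 0.867700
step 4 [4y] zero: DF = P = 4251/5000 ≈ 0.850200
step 5 [5y] swap r/1=876/22051: DF=(1 − 876/22051·(0.955100+0.912400+0.867700+0.850200))/(1+876/22051) = 1031/1250 ≈ 0.824800

1 1 9551/10000
2 2 2281/2500
3 3 8677/10000
4 4 4251/5000
5 5 1031/1250
s(4y) = (1/(4251/5000) − 1)/(4) = 749/17004 ≈ 4.4048%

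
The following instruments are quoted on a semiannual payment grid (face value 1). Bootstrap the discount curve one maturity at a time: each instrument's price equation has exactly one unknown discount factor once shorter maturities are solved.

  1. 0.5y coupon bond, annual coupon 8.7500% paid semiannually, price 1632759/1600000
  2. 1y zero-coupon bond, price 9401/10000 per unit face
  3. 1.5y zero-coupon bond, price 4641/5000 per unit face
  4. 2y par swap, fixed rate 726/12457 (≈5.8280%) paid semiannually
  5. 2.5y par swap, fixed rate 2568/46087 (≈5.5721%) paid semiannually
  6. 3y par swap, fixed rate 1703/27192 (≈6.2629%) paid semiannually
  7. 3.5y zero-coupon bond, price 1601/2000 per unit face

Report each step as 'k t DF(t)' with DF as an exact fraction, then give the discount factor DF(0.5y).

1 1/2 9777/10000
2 1 9401/10000
3 3/2 4641/5000
4 2 8911/10000
5 5/2 2179/2500
6 3 8297/10000
7 7/2 1601/2000
DF(0.5y) = 9777/10000 ≈ 0.977700

step 1 [0.5y] bond c/2=7/160: DF=(1632759/1600000 − 7/160·(0))/(1+7/160) = 9777/10000 ≈ 0.977700
step 2 [1y] zero: DF = P = 9401/10000 ≈ 0.940100
step 3 [1.5y] zero: DF = P = 4641/5000 ≈ 0.928200
step 4 [2y] swap r/2=363/12457: DF=(1 − 363/12457·(0.977700+0.940100+0.928200))/(1+363/12457) = 8911/10000 ≈ 0.891100
step 5 [2.5y] swap r/2=1284/46087: DF=(1 − 1284/46087·(0.977700+0.940100+0.928200+0.891100))/(1+1284/46087) = 2179/2500 ≈ 0.871600
step 6 [3y] swap r/2=1703/54384: DF=(1 − 1703/54384·(0.977700+0.940100+0.928200+0.891100+0.871600))/(1+1703/54384) = 8297/10000 ≈ 0.829700
step 7 [3.5y] zero: DF = P = 1601/2000 ≈ 0.800500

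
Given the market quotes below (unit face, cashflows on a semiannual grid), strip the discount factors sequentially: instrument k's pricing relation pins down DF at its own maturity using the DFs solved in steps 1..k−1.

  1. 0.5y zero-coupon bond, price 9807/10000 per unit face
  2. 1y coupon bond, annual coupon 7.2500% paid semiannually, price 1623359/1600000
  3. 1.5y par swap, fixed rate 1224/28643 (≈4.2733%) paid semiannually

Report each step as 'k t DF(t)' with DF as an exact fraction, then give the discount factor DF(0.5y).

1 1/2 9807/10000
2 1 1181/1250
3 3/2 2347/2500
DF(0.5y) = 9807/10000 ≈ 0.980700

step 1 [0.5y] zero: DF = P = 9807/10000 ≈ 0.980700
step 2 [1y] bond c/2=29/800: DF=(1623359/1600000 − 29/800·(0.980700))/(1+29/800) = 1181/1250 ≈ 0.944800
step 3 [1.5y] swap r/2=612/28643: DF=(1 − 612/28643·(0.980700+0.944800))/(1+612/28643) = 2347/2500 ≈ 0.938800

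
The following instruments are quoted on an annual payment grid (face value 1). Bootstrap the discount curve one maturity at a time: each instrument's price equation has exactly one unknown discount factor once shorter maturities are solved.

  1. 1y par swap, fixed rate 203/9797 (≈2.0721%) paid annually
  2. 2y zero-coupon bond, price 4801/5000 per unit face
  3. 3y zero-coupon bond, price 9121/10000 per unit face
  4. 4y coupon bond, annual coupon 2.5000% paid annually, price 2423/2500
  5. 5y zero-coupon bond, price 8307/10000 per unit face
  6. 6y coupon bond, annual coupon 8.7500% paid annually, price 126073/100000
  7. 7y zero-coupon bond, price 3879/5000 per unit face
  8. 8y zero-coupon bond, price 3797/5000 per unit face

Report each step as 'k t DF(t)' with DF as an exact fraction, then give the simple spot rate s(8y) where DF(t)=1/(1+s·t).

step 1 [1y] swap r/1=203/9797: DF=(1 − 203/9797·(0))/(1+203/9797) = 9797/10000 ≈ 0.979700
step 2 [2y] zero: DF = P = 4801/5000 ≈ 0.960200
step 3 [3y] zero: DF = P = 9121/10000 ≈ 0.912100
step 4 [4y] bond c/1=1/40: DF=(2423/2500 − 1/40·(0.979700+0.960200+0.912100))/(1+1/40) = 219/250 ≈ 0.876000
step 5 [5y] zero: DF = P = 8307/10000 ≈ 0.830700
step 6 [6y] bond c/1=7/80: DF=(126073/100000 − 7/80·(0.979700+0.960200+0.912100+0.876000+0.830700))/(1+7/80) = 317/400 ≈ 0.792500
step 7 [7y] zero: DF = P = 3879/5000 ≈ 0.775800
step 8 [8y] zero: DF = P = 3797/5000 ≈ 0.759400

1 1 9797/10000
2 2 4801/5000
3 3 9121/10000
4 4 219/250
5 5 8307/10000
6 6 317/400
7 7 3879/5000
8 8 3797/5000
s(8y) = (1/(3797/5000) − 1)/(8) = 1203/30376 ≈ 3.9604%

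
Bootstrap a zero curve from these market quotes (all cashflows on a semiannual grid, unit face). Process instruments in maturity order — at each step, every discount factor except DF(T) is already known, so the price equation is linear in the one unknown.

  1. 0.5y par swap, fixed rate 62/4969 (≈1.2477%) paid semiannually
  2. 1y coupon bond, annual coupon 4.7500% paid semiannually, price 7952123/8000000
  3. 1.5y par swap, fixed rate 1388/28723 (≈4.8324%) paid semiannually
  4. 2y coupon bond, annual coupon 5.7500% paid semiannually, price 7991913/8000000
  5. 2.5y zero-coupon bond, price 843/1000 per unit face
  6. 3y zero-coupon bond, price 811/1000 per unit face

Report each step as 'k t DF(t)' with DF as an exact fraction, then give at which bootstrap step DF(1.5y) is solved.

1 1/2 4969/5000
2 1 9479/10000
3 3/2 4653/5000
4 2 2227/2500
5 5/2 843/1000
6 3 811/1000
DF(1.5y) is solved at step 3

step 1 [0.5y] swap r/2=31/4969: DF=(1 − 31/4969·(0))/(1+31/4969) = 4969/5000 ≈ 0.993800
step 2 [1y] bond c/2=19/800: DF=(7952123/8000000 − 19/800·(0.993800))/(1+19/800) = 9479/10000 ≈ 0.947900
step 3 [1.5y] swap r/2=694/28723: DF=(1 − 694/28723·(0.993800+0.947900))/(1+694/28723) = 4653/5000 ≈ 0.930600
step 4 [2y] bond c/2=23/800: DF=(7991913/8000000 − 23/800·(0.993800+0.947900+0.930600))/(1+23/800) = 2227/2500 ≈ 0.890800
step 5 [2.5y] zero: DF = P = 843/1000 ≈ 0.843000
step 6 [3y] zero: DF = P = 811/1000 ≈ 0.811000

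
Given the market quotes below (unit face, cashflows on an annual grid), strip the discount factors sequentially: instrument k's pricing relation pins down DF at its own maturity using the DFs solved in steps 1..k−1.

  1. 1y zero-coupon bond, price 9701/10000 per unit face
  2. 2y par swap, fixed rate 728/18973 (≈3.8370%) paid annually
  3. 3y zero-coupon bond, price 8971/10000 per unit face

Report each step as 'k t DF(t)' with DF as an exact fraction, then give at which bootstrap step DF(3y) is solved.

step 1 [1y] zero: DF = P = 9701/10000 ≈ 0.970100
step 2 [2y] swap r/1=728/18973: DF=(1 − 728/18973·(0.970100))/(1+728/18973) = 1159/1250 ≈ 0.927200
step 3 [3y] zero: DF = P = 8971/10000 ≈ 0.897100

1 1 9701/10000
2 2 1159/1250
3 3 8971/10000
DF(3y) is solved at step 3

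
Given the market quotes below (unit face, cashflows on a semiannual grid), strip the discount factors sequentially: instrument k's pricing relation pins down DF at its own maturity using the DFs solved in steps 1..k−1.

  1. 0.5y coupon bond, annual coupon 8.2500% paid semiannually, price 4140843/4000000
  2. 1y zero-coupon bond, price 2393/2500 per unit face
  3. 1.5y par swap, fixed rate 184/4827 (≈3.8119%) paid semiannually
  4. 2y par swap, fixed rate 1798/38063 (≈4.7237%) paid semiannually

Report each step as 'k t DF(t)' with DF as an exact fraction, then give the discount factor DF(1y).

step 1 [0.5y] bond c/2=33/800: DF=(4140843/4000000 − 33/800·(0))/(1+33/800) = 4971/5000 ≈ 0.994200
step 2 [1y] zero: DF = P = 2393/2500 ≈ 0.957200
step 3 [1.5y] swap r/2=92/4827: DF=(1 − 92/4827·(0.994200+0.957200))/(1+92/4827) = 1181/1250 ≈ 0.944800
step 4 [2y] swap r/2=899/38063: DF=(1 − 899/38063·(0.994200+0.957200+0.944800))/(1+899/38063) = 9101/10000 ≈ 0.910100

1 1/2 4971/5000
2 1 2393/2500
3 3/2 1181/1250
4 2 9101/10000
DF(1y) = 2393/2500 ≈ 0.957200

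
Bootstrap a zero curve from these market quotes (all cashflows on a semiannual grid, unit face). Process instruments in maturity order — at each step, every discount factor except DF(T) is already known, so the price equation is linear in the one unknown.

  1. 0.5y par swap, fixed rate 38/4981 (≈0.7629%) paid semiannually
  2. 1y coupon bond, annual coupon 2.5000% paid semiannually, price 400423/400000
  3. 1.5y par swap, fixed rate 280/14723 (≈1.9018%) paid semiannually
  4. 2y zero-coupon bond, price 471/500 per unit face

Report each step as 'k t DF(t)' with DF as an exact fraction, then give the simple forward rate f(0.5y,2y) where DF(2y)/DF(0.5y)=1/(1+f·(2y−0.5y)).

step 1 [0.5y] swap r/2=19/4981: DF=(1 − 19/4981·(0))/(1+19/4981) = 4981/5000 ≈ 0.996200
step 2 [1y] bond c/2=1/80: DF=(400423/400000 − 1/80·(0.996200))/(1+1/80) = 2441/2500 ≈ 0.976400
step 3 [1.5y] swap r/2=140/14723: DF=(1 − 140/14723·(0.996200+0.976400))/(1+140/14723) = 243/250 ≈ 0.972000
step 4 [2y] zero: DF = P = 471/500 ≈ 0.942000

1 1/2 4981/5000
2 1 2441/2500
3 3/2 243/250
4 2 471/500
f(0.5y,2y) = ((4981/5000)/(471/500) − 1)/(3/2) = 271/7065 ≈ 3.8358%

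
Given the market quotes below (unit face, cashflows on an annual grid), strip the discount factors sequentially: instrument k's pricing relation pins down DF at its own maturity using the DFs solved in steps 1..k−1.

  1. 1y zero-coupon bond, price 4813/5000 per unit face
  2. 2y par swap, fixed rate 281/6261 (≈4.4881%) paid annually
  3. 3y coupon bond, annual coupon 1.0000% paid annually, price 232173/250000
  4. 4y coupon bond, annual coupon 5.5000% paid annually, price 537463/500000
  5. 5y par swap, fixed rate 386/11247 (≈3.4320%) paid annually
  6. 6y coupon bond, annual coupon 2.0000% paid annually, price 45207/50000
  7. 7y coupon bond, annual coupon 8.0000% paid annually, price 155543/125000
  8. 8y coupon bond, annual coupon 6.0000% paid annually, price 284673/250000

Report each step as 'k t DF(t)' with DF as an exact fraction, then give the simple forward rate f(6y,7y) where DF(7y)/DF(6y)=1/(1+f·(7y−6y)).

1 1 4813/5000
2 2 9157/10000
3 3 9009/10000
4 4 437/500
5 5 1057/1250
6 6 3991/5000
7 7 3799/5000
8 8 3657/5000
f(6y,7y) = ((3991/5000)/(3799/5000) − 1)/(1) = 192/3799 ≈ 5.0540%

step 1 [1y] zero: DF = P = 4813/5000 ≈ 0.962600
step 2 [2y] swap r/1=281/6261: DF=(1 − 281/6261·(0.962600))/(1+281/6261) = 9157/10000 ≈ 0.915700
step 3 [3y] bond c/1=1/100: DF=(232173/250000 − 1/100·(0.962600+0.915700))/(1+1/100) = 9009/10000 ≈ 0.900900
step 4 [4y] bond c/1=11/200: DF=(537463/500000 − 11/200·(0.962600+0.915700+0.900900))/(1+11/200) = 437/500 ≈ 0.874000
step 5 [5y] swap r/1=386/11247: DF=(1 − 386/11247·(0.962600+0.915700+0.900900+0.874000))/(1+386/11247) = 1057/1250 ≈ 0.845600
step 6 [6y] bond c/1=1/50: DF=(45207/50000 − 1/50·(0.962600+0.915700+0.900900+0.874000+0.845600))/(1+1/50) = 3991/5000 ≈ 0.798200
step 7 [7y] bond c/1=2/25: DF=(155543/125000 − 2/25·(0.962600+0.915700+0.900900+0.874000+0.845600+0.798200))/(1+2/25) = 3799/5000 ≈ 0.759800
step 8 [8y] bond c/1=3/50: DF=(284673/250000 − 3/50·(0.962600+0.915700+0.900900+0.874000+0.845600+0.798200+0.759800))/(1+3/50) = 3657/5000 ≈ 0.731400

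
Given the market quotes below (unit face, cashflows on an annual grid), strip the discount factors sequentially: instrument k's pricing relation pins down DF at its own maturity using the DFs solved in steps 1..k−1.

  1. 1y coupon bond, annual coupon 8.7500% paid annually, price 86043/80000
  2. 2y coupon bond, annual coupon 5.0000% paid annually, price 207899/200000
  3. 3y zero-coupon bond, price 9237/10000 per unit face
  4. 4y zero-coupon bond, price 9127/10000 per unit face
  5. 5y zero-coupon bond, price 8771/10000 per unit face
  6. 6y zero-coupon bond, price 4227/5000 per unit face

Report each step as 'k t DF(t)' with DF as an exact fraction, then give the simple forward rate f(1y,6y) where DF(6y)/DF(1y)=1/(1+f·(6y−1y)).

step 1 [1y] bond c/1=7/80: DF=(86043/80000 − 7/80·(0))/(1+7/80) = 989/1000 ≈ 0.989000
step 2 [2y] bond c/1=1/20: DF=(207899/200000 − 1/20·(0.989000))/(1+1/20) = 9429/10000 ≈ 0.942900
step 3 [3y] zero: DF = P = 9237/10000 ≈ 0.923700
step 4 [4y] zero: DF = P = 9127/10000 ≈ 0.912700
step 5 [5y] zero: DF = P = 8771/10000 ≈ 0.877100
step 6 [6y] zero: DF = P = 4227/5000 ≈ 0.845400

1 1 989/1000
2 2 9429/10000
3 3 9237/10000
4 4 9127/10000
5 5 8771/10000
6 6 4227/5000
f(1y,6y) = ((989/1000)/(4227/5000) − 1)/(5) = 718/21135 ≈ 3.3972%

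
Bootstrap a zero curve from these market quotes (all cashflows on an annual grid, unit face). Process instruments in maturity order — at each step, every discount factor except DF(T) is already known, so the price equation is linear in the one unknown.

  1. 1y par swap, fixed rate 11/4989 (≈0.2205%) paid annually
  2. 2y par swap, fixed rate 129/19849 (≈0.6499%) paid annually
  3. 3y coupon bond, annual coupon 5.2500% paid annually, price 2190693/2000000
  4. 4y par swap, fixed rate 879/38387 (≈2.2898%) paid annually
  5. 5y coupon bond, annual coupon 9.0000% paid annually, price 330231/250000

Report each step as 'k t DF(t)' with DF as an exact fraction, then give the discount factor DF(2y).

1 1 4989/5000
2 2 9871/10000
3 3 9417/10000
4 4 9121/10000
5 5 8949/10000
DF(2y) = 9871/10000 ≈ 0.987100

step 1 [1y] swap r/1=11/4989: DF=(1 − 11/4989·(0))/(1+11/4989) = 4989/5000 ≈ 0.997800
step 2 [2y] swap r/1=129/19849: DF=(1 − 129/19849·(0.997800))/(1+129/19849) = 9871/10000 ≈ 0.987100
step 3 [3y] bond c/1=21/400: DF=(2190693/2000000 − 21/400·(0.997800+0.987100))/(1+21/400) = 9417/10000 ≈ 0.941700
step 4 [4y] swap r/1=879/38387: DF=(1 − 879/38387·(0.997800+0.987100+0.941700))/(1+879/38387) = 9121/10000 ≈ 0.912100
step 5 [5y] bond c/1=9/100: DF=(330231/250000 − 9/100·(0.997800+0.987100+0.941700+0.912100))/(1+9/100) = 8949/10000 ≈ 0.894900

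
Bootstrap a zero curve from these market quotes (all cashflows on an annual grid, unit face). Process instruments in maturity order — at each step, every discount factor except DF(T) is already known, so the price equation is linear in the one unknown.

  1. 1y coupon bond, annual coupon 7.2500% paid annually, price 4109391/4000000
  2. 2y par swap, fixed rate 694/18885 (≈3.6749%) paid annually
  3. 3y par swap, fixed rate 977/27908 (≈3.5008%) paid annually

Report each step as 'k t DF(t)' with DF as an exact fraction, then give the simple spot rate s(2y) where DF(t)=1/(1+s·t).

1 1 9579/10000
2 2 4653/5000
3 3 9023/10000
s(2y) = (1/(4653/5000) − 1)/(2) = 347/9306 ≈ 3.7288%

step 1 [1y] bond c/1=29/400: DF=(4109391/4000000 − 29/400·(0))/(1+29/400) = 9579/10000 ≈ 0.957900
step 2 [2y] swap r/1=694/18885: DF=(1 − 694/18885·(0.957900))/(1+694/18885) = 4653/5000 ≈ 0.930600
step 3 [3y] swap r/1=977/27908: DF=(1 − 977/27908·(0.957900+0.930600))/(1+977/27908) = 9023/10000 ≈ 0.902300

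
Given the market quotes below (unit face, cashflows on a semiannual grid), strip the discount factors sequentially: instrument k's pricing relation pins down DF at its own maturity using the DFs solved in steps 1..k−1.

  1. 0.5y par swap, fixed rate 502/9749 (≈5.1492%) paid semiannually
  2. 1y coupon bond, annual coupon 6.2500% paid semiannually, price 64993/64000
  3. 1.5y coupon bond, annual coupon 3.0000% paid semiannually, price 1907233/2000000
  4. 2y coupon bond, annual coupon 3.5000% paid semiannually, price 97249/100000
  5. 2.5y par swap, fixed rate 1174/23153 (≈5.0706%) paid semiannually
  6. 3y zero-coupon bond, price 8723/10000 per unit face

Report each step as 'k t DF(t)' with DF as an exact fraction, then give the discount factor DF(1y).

step 1 [0.5y] swap r/2=251/9749: DF=(1 − 251/9749·(0))/(1+251/9749) = 9749/10000 ≈ 0.974900
step 2 [1y] bond c/2=1/32: DF=(64993/64000 − 1/32·(0.974900))/(1+1/32) = 597/625 ≈ 0.955200
step 3 [1.5y] bond c/2=3/200: DF=(1907233/2000000 − 3/200·(0.974900+0.955200))/(1+3/200) = 911/1000 ≈ 0.911000
step 4 [2y] bond c/2=7/400: DF=(97249/100000 − 7/400·(0.974900+0.955200+0.911000))/(1+7/400) = 9069/10000 ≈ 0.906900
step 5 [2.5y] swap r/2=587/23153: DF=(1 − 587/23153·(0.974900+0.955200+0.911000+0.906900))/(1+587/23153) = 4413/5000 ≈ 0.882600
step 6 [3y] zero: DF = P = 8723/10000 ≈ 0.872300

1 1/2 9749/10000
2 1 597/625
3 3/2 911/1000
4 2 9069/10000
5 5/2 4413/5000
6 3 8723/10000
DF(1y) = 597/625 ≈ 0.955200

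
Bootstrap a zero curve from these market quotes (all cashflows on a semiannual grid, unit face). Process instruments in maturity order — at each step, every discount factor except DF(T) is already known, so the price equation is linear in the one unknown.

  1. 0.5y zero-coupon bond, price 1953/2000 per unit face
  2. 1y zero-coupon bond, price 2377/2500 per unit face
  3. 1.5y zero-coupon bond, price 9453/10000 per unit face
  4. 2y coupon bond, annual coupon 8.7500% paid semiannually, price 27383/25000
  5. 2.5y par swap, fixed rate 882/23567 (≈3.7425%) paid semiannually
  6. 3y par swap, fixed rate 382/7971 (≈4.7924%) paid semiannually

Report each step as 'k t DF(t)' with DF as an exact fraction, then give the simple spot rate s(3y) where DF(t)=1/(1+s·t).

step 1 [0.5y] zero: DF = P = 1953/2000 ≈ 0.976500
step 2 [1y] zero: DF = P = 2377/2500 ≈ 0.950800
step 3 [1.5y] zero: DF = P = 9453/10000 ≈ 0.945300
step 4 [2y] bond c/2=7/160: DF=(27383/25000 − 7/160·(0.976500+0.950800+0.945300))/(1+7/160) = 929/1000 ≈ 0.929000
step 5 [2.5y] swap r/2=441/23567: DF=(1 − 441/23567·(0.976500+0.950800+0.945300+0.929000))/(1+441/23567) = 4559/5000 ≈ 0.911800
step 6 [3y] swap r/2=191/7971: DF=(1 − 191/7971·(0.976500+0.950800+0.945300+0.929000+0.911800))/(1+191/7971) = 8663/10000 ≈ 0.866300

1 1/2 1953/2000
2 1 2377/2500
3 3/2 9453/10000
4 2 929/1000
5 5/2 4559/5000
6 3 8663/10000
s(3y) = (1/(8663/10000) − 1)/(3) = 1337/25989 ≈ 5.1445%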